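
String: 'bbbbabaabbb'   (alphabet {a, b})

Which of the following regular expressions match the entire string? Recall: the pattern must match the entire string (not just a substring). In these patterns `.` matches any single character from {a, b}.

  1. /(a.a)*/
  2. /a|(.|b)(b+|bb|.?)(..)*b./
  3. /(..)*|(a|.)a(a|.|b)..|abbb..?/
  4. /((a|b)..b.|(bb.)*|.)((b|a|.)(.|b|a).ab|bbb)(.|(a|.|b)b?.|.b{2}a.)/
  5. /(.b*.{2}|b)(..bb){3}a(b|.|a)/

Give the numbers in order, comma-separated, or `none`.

1 → no match
2 → match
3 → no match
4 → no match
5 → no match

2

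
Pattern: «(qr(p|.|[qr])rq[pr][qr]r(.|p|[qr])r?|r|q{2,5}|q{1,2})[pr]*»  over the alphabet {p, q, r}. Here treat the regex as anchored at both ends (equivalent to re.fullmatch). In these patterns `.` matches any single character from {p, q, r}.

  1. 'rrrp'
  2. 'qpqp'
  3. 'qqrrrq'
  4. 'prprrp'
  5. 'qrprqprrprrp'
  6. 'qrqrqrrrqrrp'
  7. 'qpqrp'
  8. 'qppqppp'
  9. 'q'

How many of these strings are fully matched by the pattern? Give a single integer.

4

1 → match
2 → no match
3 → no match
4 → no match
5 → match
6 → match
7 → no match
8 → no match
9 → match
Total matched: 4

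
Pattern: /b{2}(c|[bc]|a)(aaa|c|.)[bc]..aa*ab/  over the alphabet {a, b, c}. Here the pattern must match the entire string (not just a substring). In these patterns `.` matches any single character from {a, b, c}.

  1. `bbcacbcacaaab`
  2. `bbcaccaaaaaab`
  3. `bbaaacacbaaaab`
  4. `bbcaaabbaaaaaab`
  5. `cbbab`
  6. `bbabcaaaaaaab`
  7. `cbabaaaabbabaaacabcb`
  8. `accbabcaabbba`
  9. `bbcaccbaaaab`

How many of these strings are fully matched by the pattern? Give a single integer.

1 → no match
2 → match
3 → no match
4 → match
5 → no match — must start with `b`
6 → match
7 → no match — must start with `b`
8 → no match — must start with `b`
9 → match
Total matched: 4

4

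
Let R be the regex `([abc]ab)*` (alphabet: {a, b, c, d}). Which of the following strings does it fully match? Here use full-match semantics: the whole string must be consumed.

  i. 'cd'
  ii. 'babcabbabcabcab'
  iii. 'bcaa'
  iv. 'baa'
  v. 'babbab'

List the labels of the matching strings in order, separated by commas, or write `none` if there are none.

i → no match
ii → match
iii → no match
iv → no match
v → match

ii, v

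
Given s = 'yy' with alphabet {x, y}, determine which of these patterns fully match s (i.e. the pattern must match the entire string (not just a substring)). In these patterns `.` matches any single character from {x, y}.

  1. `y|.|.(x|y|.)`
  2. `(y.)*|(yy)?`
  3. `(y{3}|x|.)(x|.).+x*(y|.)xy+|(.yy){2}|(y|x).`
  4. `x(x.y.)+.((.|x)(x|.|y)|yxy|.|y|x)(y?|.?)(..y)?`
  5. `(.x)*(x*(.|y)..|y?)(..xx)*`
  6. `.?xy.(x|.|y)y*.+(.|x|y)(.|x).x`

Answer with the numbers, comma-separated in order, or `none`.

1 → match
2 → match
3 → match
4 → no match — must start with 'xx'
5 → no match
6 → no match — must end with 'x'

1, 2, 3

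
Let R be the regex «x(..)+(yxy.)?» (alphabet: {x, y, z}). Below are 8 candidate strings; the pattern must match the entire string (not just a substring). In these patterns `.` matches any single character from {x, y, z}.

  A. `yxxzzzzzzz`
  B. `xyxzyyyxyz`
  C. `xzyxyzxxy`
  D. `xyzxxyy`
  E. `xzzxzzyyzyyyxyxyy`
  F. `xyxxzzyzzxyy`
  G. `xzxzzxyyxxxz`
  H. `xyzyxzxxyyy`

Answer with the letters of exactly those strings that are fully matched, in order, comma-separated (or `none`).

A → no match — must start with `x`
B → no match
C → match
D → match
E → match
F → no match
G → no match
H → match

C, D, E, H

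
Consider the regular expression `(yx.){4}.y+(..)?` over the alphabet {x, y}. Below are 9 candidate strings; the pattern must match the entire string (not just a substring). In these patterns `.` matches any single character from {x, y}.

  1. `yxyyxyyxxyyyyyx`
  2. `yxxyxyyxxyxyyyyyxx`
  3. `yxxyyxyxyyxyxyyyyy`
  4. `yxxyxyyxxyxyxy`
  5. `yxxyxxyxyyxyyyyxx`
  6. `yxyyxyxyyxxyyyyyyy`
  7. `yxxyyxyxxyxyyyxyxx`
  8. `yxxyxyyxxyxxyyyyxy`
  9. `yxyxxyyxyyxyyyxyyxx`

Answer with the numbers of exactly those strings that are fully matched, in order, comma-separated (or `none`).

2, 4, 5, 8

1 → no match
2 → match
3 → no match
4 → match
5 → match
6 → no match
7 → no match
8 → match
9 → no match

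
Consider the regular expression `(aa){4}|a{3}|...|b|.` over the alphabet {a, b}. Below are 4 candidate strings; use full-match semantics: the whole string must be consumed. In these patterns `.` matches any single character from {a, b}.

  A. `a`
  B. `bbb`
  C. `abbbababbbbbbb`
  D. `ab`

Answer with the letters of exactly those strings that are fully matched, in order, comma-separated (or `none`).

A, B

A. `a` → match
B. `bbb` → match
C → no match
D. `ab` → no match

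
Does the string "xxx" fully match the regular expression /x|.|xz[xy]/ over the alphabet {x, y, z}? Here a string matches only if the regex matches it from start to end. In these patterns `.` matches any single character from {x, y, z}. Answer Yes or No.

No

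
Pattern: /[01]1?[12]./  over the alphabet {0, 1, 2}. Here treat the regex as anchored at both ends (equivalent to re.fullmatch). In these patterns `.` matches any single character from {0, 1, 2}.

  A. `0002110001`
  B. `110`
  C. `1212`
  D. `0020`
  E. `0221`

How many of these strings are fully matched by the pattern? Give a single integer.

1

A → no match
B → match
C → no match
D → no match
E → no match
Total matched: 1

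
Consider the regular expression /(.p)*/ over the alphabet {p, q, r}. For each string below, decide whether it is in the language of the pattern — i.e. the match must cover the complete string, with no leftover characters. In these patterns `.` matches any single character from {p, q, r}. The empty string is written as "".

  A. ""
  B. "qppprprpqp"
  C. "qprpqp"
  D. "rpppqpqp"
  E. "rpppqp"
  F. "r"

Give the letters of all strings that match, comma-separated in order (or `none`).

A, B, C, D, E

A → match
B → match
C → match
D → match
E → match
F → no match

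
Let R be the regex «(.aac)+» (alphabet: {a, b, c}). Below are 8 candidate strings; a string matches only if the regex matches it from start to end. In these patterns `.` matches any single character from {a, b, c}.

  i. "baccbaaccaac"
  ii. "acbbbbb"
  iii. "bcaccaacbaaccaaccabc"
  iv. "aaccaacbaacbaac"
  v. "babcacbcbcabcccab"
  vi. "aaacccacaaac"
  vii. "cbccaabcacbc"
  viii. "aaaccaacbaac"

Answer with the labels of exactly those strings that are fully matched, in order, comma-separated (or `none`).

viii

i → no match
ii → no match — must end with "aac"
iii → no match — must end with "aac"
iv → no match
v → no match — must end with "aac"
vi → no match
vii → no match — must end with "aac"
viii → match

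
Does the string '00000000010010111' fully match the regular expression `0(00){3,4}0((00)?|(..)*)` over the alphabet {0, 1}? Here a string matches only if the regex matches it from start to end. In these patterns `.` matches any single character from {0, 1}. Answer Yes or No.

No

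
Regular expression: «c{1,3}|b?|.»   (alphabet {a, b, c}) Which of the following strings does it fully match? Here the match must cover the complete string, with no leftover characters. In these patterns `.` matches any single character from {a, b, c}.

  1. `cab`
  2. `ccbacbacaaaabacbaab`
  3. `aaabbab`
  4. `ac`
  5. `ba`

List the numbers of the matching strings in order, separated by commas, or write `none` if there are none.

1. `cab` → no match
2 → no match
3. `aaabbab` → no match
4. `ac` → no match
5. `ba` → no match

none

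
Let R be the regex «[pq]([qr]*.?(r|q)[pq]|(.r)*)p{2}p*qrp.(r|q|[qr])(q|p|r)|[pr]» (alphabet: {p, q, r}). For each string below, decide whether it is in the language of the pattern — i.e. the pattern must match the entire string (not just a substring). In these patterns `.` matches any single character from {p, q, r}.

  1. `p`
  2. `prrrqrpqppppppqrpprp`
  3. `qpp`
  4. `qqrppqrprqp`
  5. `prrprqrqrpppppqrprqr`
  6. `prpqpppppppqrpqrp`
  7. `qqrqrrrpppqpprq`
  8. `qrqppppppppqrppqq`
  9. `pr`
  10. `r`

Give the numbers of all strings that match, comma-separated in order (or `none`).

1 → match
2 → match
3 → no match
4 → match
5 → match
6 → match
7 → no match
8 → match
9 → no match
10 → match

1, 2, 4, 5, 6, 8, 10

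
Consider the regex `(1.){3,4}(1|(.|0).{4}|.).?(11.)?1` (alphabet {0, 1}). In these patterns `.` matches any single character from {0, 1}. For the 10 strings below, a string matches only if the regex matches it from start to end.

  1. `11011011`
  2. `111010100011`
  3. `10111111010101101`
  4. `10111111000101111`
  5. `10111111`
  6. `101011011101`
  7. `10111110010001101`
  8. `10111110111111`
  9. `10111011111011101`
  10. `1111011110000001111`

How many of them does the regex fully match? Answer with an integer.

8

1 → no match
2 → match
3 → match
4 → match
5 → match
6 → match
7 → match
8 → match
9 → match
10 → no match
Total matched: 8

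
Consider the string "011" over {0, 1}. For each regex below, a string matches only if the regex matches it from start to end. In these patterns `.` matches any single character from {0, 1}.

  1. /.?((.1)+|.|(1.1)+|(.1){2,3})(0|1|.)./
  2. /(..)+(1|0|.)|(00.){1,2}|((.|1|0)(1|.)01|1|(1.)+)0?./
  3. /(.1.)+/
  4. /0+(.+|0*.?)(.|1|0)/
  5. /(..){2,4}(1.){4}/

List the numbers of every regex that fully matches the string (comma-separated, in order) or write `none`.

1, 2, 3, 4

1 → match
2 → match
3 → match
4 → match
5 → no match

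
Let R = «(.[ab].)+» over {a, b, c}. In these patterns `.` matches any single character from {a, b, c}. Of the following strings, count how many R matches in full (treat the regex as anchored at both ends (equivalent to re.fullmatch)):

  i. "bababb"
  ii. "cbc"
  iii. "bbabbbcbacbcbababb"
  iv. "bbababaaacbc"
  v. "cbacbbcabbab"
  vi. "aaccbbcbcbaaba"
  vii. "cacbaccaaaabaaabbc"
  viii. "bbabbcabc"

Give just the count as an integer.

i → match
ii → match
iii → match
iv → match
v → match
vi → no match
vii → match
viii → match
Total matched: 7

7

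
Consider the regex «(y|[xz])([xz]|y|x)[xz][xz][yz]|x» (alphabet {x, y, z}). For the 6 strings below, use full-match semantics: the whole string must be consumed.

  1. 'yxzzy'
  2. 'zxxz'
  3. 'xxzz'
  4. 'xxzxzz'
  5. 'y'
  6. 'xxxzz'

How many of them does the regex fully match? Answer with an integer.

1 → match
2 → no match
3 → no match
4 → no match
5 → no match
6 → match
Total matched: 2

2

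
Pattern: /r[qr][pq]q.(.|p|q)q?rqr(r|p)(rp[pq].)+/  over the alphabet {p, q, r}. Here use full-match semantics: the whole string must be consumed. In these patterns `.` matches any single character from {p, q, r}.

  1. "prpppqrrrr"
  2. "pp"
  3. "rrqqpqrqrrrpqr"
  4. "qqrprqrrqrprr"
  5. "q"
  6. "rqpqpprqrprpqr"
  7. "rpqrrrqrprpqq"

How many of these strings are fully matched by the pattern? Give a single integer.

1. "prpppqrrrr" → no match — must start with "r"
2. "pp" → no match — must start with "r"
3 → match
4 → no match — must start with "r"
5. "q" → no match — must start with "r"
6 → match
7 → no match
Total matched: 2

2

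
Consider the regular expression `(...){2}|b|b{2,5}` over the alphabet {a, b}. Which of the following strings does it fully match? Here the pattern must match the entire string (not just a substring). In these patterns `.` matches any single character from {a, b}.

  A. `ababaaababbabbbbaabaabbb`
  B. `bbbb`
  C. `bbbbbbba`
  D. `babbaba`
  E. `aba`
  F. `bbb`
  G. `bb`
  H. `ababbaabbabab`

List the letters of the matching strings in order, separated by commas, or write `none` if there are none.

A → no match
B. `bbbb` → match
C. `bbbbbbba` → no match
D. `babbaba` → no match
E. `aba` → no match
F. `bbb` → match
G. `bb` → match
H → no match

B, F, G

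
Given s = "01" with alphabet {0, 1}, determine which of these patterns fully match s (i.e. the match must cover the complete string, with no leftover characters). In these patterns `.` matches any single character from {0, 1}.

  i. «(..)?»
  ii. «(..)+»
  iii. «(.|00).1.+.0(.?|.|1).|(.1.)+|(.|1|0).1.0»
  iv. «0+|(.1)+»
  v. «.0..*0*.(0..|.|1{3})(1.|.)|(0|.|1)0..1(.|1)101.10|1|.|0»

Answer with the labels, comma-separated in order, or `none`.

i → match
ii → match
iii → no match
iv → match
v → no match

i, ii, iv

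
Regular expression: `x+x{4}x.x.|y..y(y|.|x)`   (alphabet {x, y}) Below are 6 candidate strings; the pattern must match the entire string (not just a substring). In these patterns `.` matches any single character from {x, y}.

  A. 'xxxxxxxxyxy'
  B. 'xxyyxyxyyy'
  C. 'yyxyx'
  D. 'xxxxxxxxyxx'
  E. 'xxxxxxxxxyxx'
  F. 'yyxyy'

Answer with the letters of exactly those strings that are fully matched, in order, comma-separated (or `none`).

A, C, D, E, F

A → match
B → no match
C → match
D → match
E → match
F → match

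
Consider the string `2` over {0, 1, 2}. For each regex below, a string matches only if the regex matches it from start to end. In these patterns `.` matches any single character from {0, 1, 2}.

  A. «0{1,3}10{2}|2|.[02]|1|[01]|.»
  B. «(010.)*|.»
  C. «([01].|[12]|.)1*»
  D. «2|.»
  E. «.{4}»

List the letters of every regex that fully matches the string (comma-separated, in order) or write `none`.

A → match
B → match
C → match
D → match
E → no match

A, B, C, D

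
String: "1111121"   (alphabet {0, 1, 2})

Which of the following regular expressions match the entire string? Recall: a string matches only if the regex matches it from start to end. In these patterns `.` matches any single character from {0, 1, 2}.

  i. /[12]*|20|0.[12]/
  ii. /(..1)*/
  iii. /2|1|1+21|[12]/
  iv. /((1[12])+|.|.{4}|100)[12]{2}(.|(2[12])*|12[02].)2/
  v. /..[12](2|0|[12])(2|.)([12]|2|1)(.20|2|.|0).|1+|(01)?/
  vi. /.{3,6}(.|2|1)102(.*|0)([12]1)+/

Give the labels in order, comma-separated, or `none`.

i → match
ii → no match
iii → match
iv → no match — must end with "2"
v → no match
vi → no match

i, iii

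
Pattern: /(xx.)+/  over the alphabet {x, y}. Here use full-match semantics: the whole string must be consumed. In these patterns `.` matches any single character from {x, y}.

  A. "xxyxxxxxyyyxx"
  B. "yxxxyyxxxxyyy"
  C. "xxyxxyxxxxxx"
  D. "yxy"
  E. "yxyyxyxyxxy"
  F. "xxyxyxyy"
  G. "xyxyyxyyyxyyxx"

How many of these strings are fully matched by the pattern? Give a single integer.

A → no match
B → no match — must start with "xx"
C. "xxyxxyxxxxxx" → match
D. "yxy" → no match — must start with "xx"
E. "yxyyxyxyxxy" → no match — must start with "xx"
F. "xxyxyxyy" → no match
G → no match — must start with "xx"
Total matched: 1

1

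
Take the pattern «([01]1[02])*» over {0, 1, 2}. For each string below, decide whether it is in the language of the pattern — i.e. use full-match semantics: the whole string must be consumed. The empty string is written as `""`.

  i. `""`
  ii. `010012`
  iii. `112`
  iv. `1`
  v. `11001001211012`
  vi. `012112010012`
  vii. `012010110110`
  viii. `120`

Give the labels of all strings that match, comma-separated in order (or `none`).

i → match
ii → match
iii → match
iv → no match
v → no match
vi → match
vii → match
viii → no match

i, ii, iii, vi, vii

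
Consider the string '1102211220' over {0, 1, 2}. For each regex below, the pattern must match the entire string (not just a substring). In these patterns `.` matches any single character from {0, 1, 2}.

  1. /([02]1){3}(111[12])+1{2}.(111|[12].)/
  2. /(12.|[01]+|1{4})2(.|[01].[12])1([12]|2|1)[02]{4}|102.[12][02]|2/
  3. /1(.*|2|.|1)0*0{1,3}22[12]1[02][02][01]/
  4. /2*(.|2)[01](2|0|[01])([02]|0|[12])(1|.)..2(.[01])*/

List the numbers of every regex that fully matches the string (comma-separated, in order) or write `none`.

3, 4

1 → no match
2 → no match
3 → match
4 → match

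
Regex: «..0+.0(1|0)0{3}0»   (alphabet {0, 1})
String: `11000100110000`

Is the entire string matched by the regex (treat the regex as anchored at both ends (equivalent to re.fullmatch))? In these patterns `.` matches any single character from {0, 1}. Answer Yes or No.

No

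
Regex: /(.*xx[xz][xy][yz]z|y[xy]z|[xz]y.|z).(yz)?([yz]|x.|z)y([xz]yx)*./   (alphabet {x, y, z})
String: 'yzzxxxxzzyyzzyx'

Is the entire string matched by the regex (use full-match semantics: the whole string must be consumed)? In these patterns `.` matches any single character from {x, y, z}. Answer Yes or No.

Yes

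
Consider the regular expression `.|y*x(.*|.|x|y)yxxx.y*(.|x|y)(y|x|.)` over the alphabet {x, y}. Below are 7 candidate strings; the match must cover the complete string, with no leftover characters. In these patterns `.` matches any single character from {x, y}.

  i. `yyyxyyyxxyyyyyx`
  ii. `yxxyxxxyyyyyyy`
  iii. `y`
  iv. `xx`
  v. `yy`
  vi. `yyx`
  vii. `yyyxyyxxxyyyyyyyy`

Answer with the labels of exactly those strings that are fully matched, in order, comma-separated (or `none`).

i → no match
ii → match
iii. `y` → match
iv. `xx` → no match
v. `yy` → no match
vi. `yyx` → no match
vii → match

ii, iii, vii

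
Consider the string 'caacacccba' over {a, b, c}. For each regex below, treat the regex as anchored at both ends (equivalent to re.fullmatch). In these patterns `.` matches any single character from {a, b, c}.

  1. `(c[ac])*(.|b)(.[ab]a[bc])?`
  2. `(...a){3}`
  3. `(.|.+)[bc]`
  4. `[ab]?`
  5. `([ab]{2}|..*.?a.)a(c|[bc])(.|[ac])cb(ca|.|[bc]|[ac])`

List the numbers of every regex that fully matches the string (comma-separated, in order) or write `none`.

1 → no match
2 → no match
3 → no match
4 → no match
5 → match

5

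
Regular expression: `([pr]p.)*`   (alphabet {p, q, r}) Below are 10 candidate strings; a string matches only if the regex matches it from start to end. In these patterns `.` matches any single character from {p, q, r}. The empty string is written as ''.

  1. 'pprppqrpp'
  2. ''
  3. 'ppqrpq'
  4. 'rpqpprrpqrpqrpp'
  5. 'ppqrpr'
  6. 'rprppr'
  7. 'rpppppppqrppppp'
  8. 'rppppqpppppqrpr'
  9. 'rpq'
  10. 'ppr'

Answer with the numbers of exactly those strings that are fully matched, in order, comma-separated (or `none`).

1 → match
2 → match
3 → match
4 → match
5 → match
6 → match
7 → match
8 → match
9 → match
10 → match

1, 2, 3, 4, 5, 6, 7, 8, 9, 10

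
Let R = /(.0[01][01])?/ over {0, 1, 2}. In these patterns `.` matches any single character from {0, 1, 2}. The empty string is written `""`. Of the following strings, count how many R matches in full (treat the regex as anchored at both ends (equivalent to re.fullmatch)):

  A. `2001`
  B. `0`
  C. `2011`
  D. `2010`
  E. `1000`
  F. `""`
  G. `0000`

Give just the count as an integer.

A → match
B → no match
C → match
D → match
E → match
F → match
G → match
Total matched: 6

6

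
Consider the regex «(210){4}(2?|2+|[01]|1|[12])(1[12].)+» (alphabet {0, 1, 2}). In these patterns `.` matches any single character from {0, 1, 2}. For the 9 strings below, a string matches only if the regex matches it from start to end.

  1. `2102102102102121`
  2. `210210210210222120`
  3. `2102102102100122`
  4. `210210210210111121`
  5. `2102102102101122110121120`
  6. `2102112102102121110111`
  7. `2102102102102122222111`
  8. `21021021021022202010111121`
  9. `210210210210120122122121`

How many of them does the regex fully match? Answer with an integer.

6

1 → match
2 → match
3 → match
4 → match
5 → match
6 → no match
7 → no match
8 → no match
9 → match
Total matched: 6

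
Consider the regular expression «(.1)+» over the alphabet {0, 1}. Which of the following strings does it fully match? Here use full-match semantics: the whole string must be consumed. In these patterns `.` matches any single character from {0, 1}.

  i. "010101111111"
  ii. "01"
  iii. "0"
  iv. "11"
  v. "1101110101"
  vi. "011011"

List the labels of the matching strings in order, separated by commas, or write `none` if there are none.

i, ii, iv, v

i → match
ii → match
iii → no match — must end with "1"
iv → match
v → match
vi → no match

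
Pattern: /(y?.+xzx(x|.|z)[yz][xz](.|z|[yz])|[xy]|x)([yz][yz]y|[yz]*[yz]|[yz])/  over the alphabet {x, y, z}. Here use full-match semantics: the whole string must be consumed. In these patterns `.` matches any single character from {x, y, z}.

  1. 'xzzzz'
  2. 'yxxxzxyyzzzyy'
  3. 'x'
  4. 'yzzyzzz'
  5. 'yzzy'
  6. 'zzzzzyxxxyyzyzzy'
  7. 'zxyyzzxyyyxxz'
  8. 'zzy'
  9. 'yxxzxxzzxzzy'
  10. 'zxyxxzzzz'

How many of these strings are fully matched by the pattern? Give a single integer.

1 → match
2 → match
3 → no match
4 → match
5 → match
6 → no match
7 → no match
8 → no match
9 → match
10 → no match
Total matched: 5

5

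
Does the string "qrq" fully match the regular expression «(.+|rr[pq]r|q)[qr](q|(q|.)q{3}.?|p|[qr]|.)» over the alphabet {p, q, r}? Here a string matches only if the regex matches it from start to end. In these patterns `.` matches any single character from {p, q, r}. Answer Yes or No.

Yes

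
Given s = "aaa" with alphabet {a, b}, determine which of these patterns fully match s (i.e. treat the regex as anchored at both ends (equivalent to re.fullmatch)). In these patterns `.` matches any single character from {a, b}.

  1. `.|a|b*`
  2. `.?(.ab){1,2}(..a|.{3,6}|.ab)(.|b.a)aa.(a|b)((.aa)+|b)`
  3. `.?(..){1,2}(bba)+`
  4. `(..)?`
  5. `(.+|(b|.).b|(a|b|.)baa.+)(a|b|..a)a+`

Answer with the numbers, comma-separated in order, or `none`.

5

1 → no match
2 → no match
3 → no match — must end with "bba"
4 → no match
5 → match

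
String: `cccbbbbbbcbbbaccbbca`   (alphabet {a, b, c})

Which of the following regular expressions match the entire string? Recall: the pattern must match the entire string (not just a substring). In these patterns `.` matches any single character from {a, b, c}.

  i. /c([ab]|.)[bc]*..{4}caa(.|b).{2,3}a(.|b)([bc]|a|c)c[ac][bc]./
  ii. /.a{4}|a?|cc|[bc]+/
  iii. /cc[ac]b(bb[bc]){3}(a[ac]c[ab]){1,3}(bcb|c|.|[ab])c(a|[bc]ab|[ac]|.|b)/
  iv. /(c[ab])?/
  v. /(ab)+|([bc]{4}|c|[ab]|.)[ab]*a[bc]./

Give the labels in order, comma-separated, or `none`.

i → no match
ii → no match
iii → match
iv → no match
v → no match

iii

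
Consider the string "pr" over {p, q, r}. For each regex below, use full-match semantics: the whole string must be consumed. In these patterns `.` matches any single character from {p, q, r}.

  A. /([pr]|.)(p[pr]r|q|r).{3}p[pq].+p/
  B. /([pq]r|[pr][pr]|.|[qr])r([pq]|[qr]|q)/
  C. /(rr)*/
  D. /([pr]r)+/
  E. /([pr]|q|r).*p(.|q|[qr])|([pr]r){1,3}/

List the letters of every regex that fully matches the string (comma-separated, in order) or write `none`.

A → no match — must end with "p"
B → no match
C → no match
D → match
E → match

D, E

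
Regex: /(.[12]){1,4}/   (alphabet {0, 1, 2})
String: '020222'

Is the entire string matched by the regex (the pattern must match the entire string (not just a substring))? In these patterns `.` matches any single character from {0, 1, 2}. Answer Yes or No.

Yes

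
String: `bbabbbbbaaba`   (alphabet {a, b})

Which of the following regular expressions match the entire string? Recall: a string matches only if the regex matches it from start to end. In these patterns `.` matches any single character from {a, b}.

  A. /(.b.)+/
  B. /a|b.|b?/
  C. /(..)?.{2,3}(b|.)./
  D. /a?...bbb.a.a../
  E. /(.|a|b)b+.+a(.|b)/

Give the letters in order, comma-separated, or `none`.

A → match
B → no match
C → no match
D → no match
E → no match

A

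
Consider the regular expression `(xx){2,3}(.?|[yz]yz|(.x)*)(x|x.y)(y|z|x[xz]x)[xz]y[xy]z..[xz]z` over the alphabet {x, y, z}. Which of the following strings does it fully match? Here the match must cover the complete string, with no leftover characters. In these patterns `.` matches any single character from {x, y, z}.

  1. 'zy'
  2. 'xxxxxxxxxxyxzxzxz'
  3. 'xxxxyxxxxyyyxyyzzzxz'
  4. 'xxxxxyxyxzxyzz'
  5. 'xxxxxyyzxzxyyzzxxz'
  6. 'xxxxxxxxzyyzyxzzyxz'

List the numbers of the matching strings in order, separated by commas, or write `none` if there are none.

1 → no match — must start with 'xx'
2 → match
3 → match
4 → match
5 → no match
6 → match

2, 3, 4, 6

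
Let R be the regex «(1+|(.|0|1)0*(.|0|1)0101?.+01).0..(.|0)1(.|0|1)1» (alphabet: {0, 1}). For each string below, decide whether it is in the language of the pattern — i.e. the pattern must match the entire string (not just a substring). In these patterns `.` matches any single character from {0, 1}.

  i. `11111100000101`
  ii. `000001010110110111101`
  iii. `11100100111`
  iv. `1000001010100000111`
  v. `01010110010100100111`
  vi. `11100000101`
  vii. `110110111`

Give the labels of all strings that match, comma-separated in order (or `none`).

i → match
ii → match
iii → match
iv → match
v → match
vi → match
vii → match

i, ii, iii, iv, v, vi, vii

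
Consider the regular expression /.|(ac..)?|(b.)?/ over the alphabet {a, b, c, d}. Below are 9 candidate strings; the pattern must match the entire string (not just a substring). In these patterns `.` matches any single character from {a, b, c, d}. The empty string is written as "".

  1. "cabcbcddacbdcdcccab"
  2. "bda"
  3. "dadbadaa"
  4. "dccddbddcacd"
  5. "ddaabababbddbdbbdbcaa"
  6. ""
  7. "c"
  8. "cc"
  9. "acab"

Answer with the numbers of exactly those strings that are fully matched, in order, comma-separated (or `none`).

6, 7, 9

1 → no match
2 → no match
3 → no match
4 → no match
5 → no match
6 → match
7 → match
8 → no match
9 → match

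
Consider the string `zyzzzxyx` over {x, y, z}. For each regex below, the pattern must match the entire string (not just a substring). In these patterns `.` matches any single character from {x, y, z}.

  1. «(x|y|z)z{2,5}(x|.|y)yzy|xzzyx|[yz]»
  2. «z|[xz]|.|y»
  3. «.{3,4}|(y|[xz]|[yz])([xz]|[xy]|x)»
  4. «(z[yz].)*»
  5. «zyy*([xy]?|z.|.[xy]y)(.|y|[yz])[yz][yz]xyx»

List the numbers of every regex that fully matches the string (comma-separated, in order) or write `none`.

5

1 → no match
2 → no match
3 → no match
4 → no match
5 → match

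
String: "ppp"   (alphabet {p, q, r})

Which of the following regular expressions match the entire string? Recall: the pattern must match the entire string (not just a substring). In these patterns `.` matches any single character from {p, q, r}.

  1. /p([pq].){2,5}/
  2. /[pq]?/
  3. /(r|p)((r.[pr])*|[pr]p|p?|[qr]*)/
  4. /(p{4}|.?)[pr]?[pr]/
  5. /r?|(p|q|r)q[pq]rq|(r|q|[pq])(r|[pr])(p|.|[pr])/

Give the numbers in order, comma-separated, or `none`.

3, 4, 5

1 → no match
2 → no match
3 → match
4 → match
5 → match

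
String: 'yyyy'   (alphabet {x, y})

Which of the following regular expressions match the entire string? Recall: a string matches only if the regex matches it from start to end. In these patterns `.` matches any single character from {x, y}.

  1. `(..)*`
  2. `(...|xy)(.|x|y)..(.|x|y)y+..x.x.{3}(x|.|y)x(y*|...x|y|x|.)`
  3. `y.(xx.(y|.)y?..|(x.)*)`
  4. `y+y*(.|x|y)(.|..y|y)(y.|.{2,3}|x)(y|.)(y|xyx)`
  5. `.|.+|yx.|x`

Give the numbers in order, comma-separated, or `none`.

1, 5

1 → match
2 → no match
3 → no match
4 → no match
5 → match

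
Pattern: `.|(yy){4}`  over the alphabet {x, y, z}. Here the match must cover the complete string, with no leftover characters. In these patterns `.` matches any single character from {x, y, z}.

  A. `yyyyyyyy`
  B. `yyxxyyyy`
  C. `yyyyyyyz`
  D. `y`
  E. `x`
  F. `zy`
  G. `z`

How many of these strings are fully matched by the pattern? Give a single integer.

4

A. `yyyyyyyy` → match
B. `yyxxyyyy` → no match
C. `yyyyyyyz` → no match
D. `y` → match
E. `x` → match
F. `zy` → no match
G. `z` → match
Total matched: 4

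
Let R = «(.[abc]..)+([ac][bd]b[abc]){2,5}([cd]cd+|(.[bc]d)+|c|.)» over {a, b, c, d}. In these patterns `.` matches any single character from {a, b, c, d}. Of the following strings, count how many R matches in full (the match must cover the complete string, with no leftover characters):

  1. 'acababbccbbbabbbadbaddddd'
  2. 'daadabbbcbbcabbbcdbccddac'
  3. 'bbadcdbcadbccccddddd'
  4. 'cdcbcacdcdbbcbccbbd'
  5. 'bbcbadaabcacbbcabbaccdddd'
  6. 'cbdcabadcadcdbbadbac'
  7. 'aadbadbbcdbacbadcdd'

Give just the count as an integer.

0

1 → no match
2 → no match
3 → no match
4 → no match
5 → no match
6 → no match
7 → no match
Total matched: 0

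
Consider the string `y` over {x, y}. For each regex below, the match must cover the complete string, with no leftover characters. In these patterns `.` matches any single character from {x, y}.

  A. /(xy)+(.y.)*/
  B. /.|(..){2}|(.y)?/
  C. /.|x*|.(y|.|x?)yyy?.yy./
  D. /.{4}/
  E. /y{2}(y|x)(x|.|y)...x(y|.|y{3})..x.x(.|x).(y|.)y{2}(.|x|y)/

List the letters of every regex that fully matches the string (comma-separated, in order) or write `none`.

A → no match — must start with `xy`
B → match
C → match
D → no match
E → no match

B, C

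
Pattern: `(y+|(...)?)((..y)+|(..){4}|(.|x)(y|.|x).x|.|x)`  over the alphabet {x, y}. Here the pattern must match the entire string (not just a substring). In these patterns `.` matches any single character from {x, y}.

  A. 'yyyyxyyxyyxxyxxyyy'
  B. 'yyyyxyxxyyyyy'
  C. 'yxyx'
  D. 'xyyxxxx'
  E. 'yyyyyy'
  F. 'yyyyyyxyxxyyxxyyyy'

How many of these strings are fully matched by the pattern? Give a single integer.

A → no match
B → no match
C → match
D → match
E → match
F → no match
Total matched: 3

3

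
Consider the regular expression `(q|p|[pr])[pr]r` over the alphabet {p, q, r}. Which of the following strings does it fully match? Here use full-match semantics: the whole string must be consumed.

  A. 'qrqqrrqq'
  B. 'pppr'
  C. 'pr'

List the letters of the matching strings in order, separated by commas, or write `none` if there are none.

A → no match — must end with 'r'
B → no match
C → no match

none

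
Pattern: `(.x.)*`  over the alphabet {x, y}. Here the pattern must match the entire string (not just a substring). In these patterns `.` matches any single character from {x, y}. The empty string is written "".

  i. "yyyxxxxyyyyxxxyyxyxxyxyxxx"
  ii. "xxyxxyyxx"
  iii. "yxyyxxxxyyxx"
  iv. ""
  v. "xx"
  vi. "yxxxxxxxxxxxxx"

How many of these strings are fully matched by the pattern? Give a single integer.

3

i → no match
ii → match
iii → match
iv → match
v → no match
vi → no match
Total matched: 3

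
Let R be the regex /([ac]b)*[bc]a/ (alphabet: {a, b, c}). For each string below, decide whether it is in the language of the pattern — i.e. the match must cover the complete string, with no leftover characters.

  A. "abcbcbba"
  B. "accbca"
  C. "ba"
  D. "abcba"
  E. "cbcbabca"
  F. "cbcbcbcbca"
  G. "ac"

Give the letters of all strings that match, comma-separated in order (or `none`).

A, C, E, F

A → match
B → no match
C → match
D → no match
E → match
F → match
G → no match — must end with "a"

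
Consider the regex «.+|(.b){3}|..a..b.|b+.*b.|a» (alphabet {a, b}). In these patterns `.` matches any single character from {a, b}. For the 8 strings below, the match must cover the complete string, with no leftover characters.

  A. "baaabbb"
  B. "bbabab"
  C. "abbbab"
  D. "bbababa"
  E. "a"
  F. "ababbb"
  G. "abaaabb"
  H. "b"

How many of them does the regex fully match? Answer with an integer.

A → match
B → match
C → match
D → match
E → match
F → match
G → match
H → match
Total matched: 8

8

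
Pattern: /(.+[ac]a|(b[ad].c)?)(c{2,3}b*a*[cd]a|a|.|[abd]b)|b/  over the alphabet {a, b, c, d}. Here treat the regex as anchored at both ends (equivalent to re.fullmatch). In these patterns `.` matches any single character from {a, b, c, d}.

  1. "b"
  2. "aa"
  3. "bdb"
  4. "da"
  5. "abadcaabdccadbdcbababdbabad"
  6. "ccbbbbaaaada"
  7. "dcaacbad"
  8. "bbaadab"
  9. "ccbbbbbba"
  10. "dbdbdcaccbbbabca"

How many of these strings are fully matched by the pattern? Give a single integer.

1 → match
2 → no match
3 → no match
4 → no match
5 → no match
6 → match
7 → no match
8 → no match
9 → no match
10 → no match
Total matched: 2

2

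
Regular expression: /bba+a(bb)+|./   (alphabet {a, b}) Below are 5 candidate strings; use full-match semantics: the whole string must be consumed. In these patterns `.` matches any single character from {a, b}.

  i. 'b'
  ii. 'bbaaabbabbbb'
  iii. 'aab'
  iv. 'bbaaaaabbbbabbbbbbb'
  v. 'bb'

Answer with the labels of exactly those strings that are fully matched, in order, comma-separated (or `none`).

i → match
ii → no match
iii → no match
iv → no match
v → no match

i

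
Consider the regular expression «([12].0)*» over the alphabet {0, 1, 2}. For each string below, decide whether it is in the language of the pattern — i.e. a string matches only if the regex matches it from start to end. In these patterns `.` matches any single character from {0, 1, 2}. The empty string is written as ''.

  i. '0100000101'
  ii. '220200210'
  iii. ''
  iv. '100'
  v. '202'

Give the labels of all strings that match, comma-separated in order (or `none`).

ii, iii, iv

i. '0100000101' → no match
ii. '220200210' → match
iii. '' → match
iv. '100' → match
v. '202' → no match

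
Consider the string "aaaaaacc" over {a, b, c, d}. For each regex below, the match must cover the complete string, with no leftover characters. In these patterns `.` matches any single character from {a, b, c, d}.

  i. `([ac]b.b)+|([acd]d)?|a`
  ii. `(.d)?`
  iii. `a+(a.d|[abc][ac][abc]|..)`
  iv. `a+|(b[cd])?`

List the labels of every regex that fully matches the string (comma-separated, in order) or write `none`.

iii

i → no match
ii → no match
iii → match
iv → no match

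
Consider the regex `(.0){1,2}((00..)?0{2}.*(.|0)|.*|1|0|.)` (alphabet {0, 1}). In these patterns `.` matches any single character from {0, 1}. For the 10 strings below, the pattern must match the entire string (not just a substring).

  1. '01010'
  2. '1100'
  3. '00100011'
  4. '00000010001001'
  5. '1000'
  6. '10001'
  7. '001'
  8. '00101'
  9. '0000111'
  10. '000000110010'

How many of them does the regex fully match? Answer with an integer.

1. '01010' → no match
2. '1100' → no match
3. '00100011' → match
4 → match
5. '1000' → match
6. '10001' → match
7. '001' → match
8. '00101' → match
9. '0000111' → match
10. '000000110010' → match
Total matched: 8

8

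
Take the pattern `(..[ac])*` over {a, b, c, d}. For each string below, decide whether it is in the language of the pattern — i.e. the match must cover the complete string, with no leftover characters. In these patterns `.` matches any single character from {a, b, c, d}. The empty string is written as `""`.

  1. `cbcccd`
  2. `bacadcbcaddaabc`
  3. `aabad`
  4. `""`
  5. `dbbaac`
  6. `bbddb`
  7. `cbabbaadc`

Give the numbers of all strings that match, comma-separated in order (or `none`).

2, 4, 7

1 → no match
2 → match
3 → no match
4 → match
5 → no match
6 → no match
7 → match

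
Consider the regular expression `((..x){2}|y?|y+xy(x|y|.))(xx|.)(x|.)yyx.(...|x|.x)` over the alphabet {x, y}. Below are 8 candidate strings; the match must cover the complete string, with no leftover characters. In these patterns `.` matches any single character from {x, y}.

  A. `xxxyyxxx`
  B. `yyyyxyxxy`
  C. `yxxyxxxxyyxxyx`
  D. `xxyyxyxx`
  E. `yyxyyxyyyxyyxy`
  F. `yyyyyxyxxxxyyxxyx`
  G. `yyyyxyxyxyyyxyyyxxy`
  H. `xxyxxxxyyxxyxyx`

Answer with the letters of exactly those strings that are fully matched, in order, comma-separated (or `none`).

A. `xxxyyxxx` → match
B. `yyyyxyxxy` → match
C → match
D. `xxyyxyxx` → match
E → match
F → match
G → no match
H → no match

A, B, C, D, E, F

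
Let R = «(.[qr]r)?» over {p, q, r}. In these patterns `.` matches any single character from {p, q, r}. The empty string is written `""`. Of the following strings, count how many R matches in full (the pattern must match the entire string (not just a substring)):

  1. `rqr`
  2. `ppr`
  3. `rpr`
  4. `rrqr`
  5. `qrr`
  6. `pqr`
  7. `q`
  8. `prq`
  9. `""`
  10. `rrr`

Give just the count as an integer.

1 → match
2 → no match
3 → no match
4 → no match
5 → match
6 → match
7 → no match
8 → no match
9 → match
10 → match
Total matched: 5

5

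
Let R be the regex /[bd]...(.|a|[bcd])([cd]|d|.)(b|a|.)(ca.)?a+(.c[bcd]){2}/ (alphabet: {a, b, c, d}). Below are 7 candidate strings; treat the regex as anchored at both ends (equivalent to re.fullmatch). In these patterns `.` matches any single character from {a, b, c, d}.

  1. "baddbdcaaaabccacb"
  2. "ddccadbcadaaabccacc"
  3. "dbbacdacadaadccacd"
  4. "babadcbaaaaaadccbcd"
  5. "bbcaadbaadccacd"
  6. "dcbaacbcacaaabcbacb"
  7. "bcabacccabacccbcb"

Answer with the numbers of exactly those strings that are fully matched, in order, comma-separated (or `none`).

1, 2, 3, 4, 5, 6, 7

1 → match
2 → match
3 → match
4 → match
5 → match
6 → match
7 → match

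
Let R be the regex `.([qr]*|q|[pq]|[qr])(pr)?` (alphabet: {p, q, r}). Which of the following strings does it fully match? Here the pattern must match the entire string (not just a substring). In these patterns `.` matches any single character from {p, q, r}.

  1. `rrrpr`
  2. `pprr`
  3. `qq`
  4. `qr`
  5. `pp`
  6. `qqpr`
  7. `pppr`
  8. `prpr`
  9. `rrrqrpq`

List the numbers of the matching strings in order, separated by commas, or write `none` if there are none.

1. `rrrpr` → match
2. `pprr` → no match
3. `qq` → match
4. `qr` → match
5. `pp` → match
6. `qqpr` → match
7. `pppr` → match
8. `prpr` → match
9. `rrrqrpq` → no match

1, 3, 4, 5, 6, 7, 8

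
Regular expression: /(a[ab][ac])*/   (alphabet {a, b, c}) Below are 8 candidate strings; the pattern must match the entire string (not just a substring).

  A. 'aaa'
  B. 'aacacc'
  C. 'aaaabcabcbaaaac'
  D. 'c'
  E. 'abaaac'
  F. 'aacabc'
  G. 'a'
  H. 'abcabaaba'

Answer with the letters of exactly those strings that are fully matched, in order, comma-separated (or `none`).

A. 'aaa' → match
B. 'aacacc' → no match
C → no match
D. 'c' → no match
E. 'abaaac' → match
F. 'aacabc' → match
G. 'a' → no match
H. 'abcabaaba' → match

A, E, F, H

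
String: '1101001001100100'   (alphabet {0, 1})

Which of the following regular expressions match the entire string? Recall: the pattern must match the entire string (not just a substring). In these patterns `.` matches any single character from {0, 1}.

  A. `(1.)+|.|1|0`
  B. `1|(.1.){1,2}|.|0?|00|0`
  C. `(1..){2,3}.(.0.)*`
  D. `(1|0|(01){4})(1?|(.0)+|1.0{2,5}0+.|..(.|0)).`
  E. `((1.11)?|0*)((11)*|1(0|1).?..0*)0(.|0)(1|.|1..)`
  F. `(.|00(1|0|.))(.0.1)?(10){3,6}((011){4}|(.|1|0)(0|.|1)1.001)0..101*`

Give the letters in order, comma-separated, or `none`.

A → no match
B → no match
C → match
D → no match
E → no match
F → no match

C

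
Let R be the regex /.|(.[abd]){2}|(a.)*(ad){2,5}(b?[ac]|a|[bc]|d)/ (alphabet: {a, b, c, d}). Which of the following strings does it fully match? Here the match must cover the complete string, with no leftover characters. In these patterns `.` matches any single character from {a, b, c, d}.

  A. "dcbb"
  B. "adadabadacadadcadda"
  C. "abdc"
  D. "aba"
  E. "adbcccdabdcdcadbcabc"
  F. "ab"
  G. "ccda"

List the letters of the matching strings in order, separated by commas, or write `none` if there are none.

A → no match
B → no match
C → no match
D → no match
E → no match
F → no match
G → no match

none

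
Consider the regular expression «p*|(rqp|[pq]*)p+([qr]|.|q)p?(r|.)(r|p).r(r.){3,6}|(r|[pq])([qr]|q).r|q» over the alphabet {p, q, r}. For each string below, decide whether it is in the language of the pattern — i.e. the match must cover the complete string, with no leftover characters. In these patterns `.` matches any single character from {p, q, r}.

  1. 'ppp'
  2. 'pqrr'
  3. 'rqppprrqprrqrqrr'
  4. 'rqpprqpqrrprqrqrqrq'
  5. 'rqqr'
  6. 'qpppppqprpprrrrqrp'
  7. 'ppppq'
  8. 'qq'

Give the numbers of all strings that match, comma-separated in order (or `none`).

1 → match
2 → match
3 → no match
4 → match
5 → match
6 → match
7 → no match
8 → no match

1, 2, 4, 5, 6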